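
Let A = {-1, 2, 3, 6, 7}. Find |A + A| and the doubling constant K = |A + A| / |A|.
K = |A + A| / |A| = 12/5

Enumerate A + A = {a + b : a, b ∈ A}. With |A| = 5, there are |A|^2 = 25 ordered sum pairs; collecting distinct values, A + A = {-2, 1, 2, 4, 5, 6, 8, 9, 10, 12, 13, 14}, so |A + A| = 12. Thus K = 12/5. For comparison, the minimum possible |A + A| over all 5-element sets is 2·5 − 1 = 9 (so min K = 9/5), attained only by arithmetic progressions.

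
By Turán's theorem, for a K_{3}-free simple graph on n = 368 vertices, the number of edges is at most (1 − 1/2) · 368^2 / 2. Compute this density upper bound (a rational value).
Turán density bound = (1/2) · 368^2/2 = 33856

Turán's theorem: ex(n, K_{r+1}) is achieved by the complete r-partite Turán graph T(n, r) with parts as balanced as possible, and is at most (1 − 1/r) · n^2/2. For r = 2, n = 368: the density bound is (1/2) · 135424/2 = 33856. Since 2 ∣ 368, the Turán graph T(368, 2) has parts of equal size 184, and its edge count e(T(368, 2)) = 33856 attains the density bound exactly.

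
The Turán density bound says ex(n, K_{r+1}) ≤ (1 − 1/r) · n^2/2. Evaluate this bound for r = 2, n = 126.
Turán density bound = (1/2) · 126^2/2 = 3969

Turán's theorem: ex(n, K_{r+1}) is achieved by the complete r-partite Turán graph T(n, r) with parts as balanced as possible, and is at most (1 − 1/r) · n^2/2. For r = 2, n = 126: the density bound is (1/2) · 15876/2 = 3969. Since 2 ∣ 126, the Turán graph T(126, 2) has parts of equal size 63, and its edge count e(T(126, 2)) = 3969 attains the density bound exactly.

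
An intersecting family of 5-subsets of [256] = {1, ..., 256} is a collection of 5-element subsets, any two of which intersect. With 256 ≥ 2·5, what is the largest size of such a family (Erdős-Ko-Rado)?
max |F| = C(255, 4) = 172061505

The Erdős-Ko-Rado theorem states: for n ≥ 2k, an intersecting family of k-subsets of an n-element set has size at most C(n − 1, k − 1), with equality for 'star' families {A ⊆ [n] : |A| = k, i ∈ A} (fix an element i). For n = 256, k = 5: C(255, 4) = 172061505.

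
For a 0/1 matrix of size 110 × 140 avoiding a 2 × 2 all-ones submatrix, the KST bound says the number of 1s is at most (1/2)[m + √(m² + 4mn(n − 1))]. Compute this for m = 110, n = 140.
z(110, 140; 2, 2) ≤ (1/2)[110 + √(110² + 4·110·140·139)] = (1/2)[110 + √8574500] = 1519.1124

Kővári–Sós–Turán: let r_1, ..., r_110 be the row sums and z = Σ r_i the total number of 1s. Each pair of columns can share at most one row with both entries 1 (else a 2×2 all-ones block appears), so Σ_i C(r_i, 2) ≤ C(140, 2) = 9730. By convexity Σ_i C(r_i, 2) ≥ 110·C(z/110, 2) = z(z − 110)/(2·110), giving z² − 110z − 110·140·139 ≤ 0 and hence z ≤ (1/2)[110 + √(12100 + 4·2140600)] = (1/2)[110 + √8574500] ≈ (1/2)(110 + 2928.2247) = 1519.1124.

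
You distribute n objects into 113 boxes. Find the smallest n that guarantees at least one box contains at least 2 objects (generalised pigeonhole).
n = (2 − 1)·113 + 1 = 114

By the generalised pigeonhole principle, to guarantee some box contains ≥ r objects we need more than (r − 1) · k objects total. Threshold: n = (r − 1) · k + 1. With r = 2 and k = 113: n = 1 · 113 + 1 = 113 + 1 = 114. For n = 113 = 1 · 113, we can put exactly 1 objects in every box, avoiding 2 in any single one — so 114 is tight.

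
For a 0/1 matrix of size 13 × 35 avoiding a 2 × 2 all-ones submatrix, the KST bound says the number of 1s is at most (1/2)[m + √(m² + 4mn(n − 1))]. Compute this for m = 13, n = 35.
z(13, 35; 2, 2) ≤ (1/2)[13 + √(13² + 4·13·35·34)] = (1/2)[13 + √62049] = 131.0482

Kővári–Sós–Turán: let r_1, ..., r_13 be the row sums and z = Σ r_i the total number of 1s. Each pair of columns can share at most one row with both entries 1 (else a 2×2 all-ones block appears), so Σ_i C(r_i, 2) ≤ C(35, 2) = 595. By convexity Σ_i C(r_i, 2) ≥ 13·C(z/13, 2) = z(z − 13)/(2·13), giving z² − 13z − 13·35·34 ≤ 0 and hence z ≤ (1/2)[13 + √(169 + 4·15470)] = (1/2)[13 + √62049] ≈ (1/2)(13 + 249.0964) = 131.0482.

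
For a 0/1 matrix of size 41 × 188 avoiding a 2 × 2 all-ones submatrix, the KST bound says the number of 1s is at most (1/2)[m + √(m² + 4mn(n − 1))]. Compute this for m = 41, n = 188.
z(41, 188; 2, 2) ≤ (1/2)[41 + √(41² + 4·41·188·187)] = (1/2)[41 + √5767265] = 1221.2565

Kővári–Sós–Turán: let r_1, ..., r_41 be the row sums and z = Σ r_i the total number of 1s. Each pair of columns can share at most one row with both entries 1 (else a 2×2 all-ones block appears), so Σ_i C(r_i, 2) ≤ C(188, 2) = 17578. By convexity Σ_i C(r_i, 2) ≥ 41·C(z/41, 2) = z(z − 41)/(2·41), giving z² − 41z − 41·188·187 ≤ 0 and hence z ≤ (1/2)[41 + √(1681 + 4·1441396)] = (1/2)[41 + √5767265] ≈ (1/2)(41 + 2401.5131) = 1221.2565.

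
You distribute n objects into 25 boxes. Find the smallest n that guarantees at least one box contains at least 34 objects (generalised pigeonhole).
n = (34 − 1)·25 + 1 = 826

By the generalised pigeonhole principle, to guarantee some box contains ≥ r objects we need more than (r − 1) · k objects total. Threshold: n = (r − 1) · k + 1. With r = 34 and k = 25: n = 33 · 25 + 1 = 825 + 1 = 826. For n = 825 = 33 · 25, we can put exactly 33 objects in every box, avoiding 34 in any single one — so 826 is tight.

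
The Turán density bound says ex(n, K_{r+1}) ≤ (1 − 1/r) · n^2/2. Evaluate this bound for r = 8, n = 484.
Turán density bound = (7/8) · 484^2/2 = 102487

Turán's theorem: ex(n, K_{r+1}) is achieved by the complete r-partite Turán graph T(n, r) with parts as balanced as possible, and is at most (1 − 1/r) · n^2/2. For r = 8, n = 484: the density bound is (7/8) · 234256/2 = 102487. The integer-valued extremum is e(T(484, 8)) = 102486, which is strictly less than the density bound 102487 since 8 ∤ 484 (the parts of T(484, 8) cannot all be equal).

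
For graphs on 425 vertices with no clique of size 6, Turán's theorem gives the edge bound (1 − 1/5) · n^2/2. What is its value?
Turán density bound = (4/5) · 425^2/2 = 72250

Turán's theorem: ex(n, K_{r+1}) is achieved by the complete r-partite Turán graph T(n, r) with parts as balanced as possible, and is at most (1 − 1/r) · n^2/2. For r = 5, n = 425: the density bound is (4/5) · 180625/2 = 72250. Since 5 ∣ 425, the Turán graph T(425, 5) has parts of equal size 85, and its edge count e(T(425, 5)) = 72250 attains the density bound exactly.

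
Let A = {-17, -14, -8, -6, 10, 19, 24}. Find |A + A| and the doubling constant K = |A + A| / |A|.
K = |A + A| / |A| = 27/7

Enumerate A + A = {a + b : a, b ∈ A}. With |A| = 7, there are |A|^2 = 49 ordered sum pairs; collecting distinct values, A + A = {-34, -31, -28, -25, -23, -22, -20, -16, -14, -12, -7, -4, 2, 4, 5, 7, 10, 11, 13, 16, 18, 20, 29, 34, 38, 43, 48}, so |A + A| = 27. Thus K = 27/7. For comparison, the minimum possible |A + A| over all 7-element sets is 2·7 − 1 = 13 (so min K = 13/7), attained only by arithmetic progressions.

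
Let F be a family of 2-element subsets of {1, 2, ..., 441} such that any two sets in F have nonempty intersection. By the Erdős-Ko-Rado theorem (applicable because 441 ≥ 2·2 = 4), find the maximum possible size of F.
max |F| = C(440, 1) = 440

Erdős-Ko-Rado (1961): when n ≥ 2k, max |F| = C(n−1, k−1). The bound is attained by the star {A : i ∈ A} for any fixed i ∈ [n]. Here C(441−1, 2−1) = C(440, 1) = 440.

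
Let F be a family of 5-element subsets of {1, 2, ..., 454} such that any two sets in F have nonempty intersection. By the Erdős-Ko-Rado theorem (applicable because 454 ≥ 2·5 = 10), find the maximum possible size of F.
max |F| = C(453, 4) = 1731467925

Erdős-Ko-Rado (1961): when n ≥ 2k, max |F| = C(n−1, k−1). The bound is attained by the star {A : i ∈ A} for any fixed i ∈ [n]. Here C(454−1, 5−1) = C(453, 4) = 1731467925.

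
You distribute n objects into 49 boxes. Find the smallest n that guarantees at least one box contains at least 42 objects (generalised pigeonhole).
n = (42 − 1)·49 + 1 = 2010

By the generalised pigeonhole principle, to guarantee some box contains ≥ r objects we need more than (r − 1) · k objects total. Threshold: n = (r − 1) · k + 1. With r = 42 and k = 49: n = 41 · 49 + 1 = 2009 + 1 = 2010. For n = 2009 = 41 · 49, we can put exactly 41 objects in every box, avoiding 42 in any single one — so 2010 is tight.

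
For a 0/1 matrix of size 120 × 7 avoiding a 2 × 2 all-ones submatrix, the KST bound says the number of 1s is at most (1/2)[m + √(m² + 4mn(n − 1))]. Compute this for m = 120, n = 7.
z(120, 7; 2, 2) ≤ (1/2)[120 + √(120² + 4·120·7·6)] = (1/2)[120 + √34560] = 152.9516

Kővári–Sós–Turán: let r_1, ..., r_120 be the row sums and z = Σ r_i the total number of 1s. Each pair of columns can share at most one row with both entries 1 (else a 2×2 all-ones block appears), so Σ_i C(r_i, 2) ≤ C(7, 2) = 21. By convexity Σ_i C(r_i, 2) ≥ 120·C(z/120, 2) = z(z − 120)/(2·120), giving z² − 120z − 120·7·6 ≤ 0 and hence z ≤ (1/2)[120 + √(14400 + 4·5040)] = (1/2)[120 + √34560] ≈ (1/2)(120 + 185.9032) = 152.9516.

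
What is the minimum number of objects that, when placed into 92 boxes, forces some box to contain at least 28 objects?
n = (28 − 1)·92 + 1 = 2485

By the generalised pigeonhole principle, to guarantee some box contains ≥ r objects we need more than (r − 1) · k objects total. Threshold: n = (r − 1) · k + 1. With r = 28 and k = 92: n = 27 · 92 + 1 = 2484 + 1 = 2485. For n = 2484 = 27 · 92, we can put exactly 27 objects in every box, avoiding 28 in any single one — so 2485 is tight.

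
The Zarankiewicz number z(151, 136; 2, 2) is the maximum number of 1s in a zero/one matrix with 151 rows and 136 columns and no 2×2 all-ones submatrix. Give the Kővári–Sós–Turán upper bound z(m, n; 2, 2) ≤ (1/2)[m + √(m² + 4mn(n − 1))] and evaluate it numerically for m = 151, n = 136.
z(151, 136; 2, 2) ≤ (1/2)[151 + √(151² + 4·151·136·135)] = (1/2)[151 + √11112241] = 1742.2514

Kővári–Sós–Turán: let r_1, ..., r_151 be the row sums and z = Σ r_i the total number of 1s. Each pair of columns can share at most one row with both entries 1 (else a 2×2 all-ones block appears), so Σ_i C(r_i, 2) ≤ C(136, 2) = 9180. By convexity Σ_i C(r_i, 2) ≥ 151·C(z/151, 2) = z(z − 151)/(2·151), giving z² − 151z − 151·136·135 ≤ 0 and hence z ≤ (1/2)[151 + √(22801 + 4·2772360)] = (1/2)[151 + √11112241] ≈ (1/2)(151 + 3333.5028) = 1742.2514.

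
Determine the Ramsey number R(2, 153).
R(2, 153) = 153

R(2, k) = k for all k ≥ 2: in a 2-colouring of K_k, either some edge is red (a red K_2) or all edges are blue (a blue K_k). And K_{152} coloured all-blue has no blue K_153, so R(2, 153) > 152. Hence R(2, 153) = 153.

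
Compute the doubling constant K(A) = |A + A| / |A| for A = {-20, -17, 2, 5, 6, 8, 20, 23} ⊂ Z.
K = |A + A| / |A| = 30/8 = 15/4

Enumerate A + A = {a + b : a, b ∈ A}. With |A| = 8, there are |A|^2 = 64 ordered sum pairs; collecting distinct values, A + A = {-40, -37, -34, -18, -15, -14, -12, -11, -9, 0, 3, 4, 6, 7, 8, 10, 11, 12, 13, 14, 16, 22, 25, 26, 28, 29, 31, 40, 43, 46}, so |A + A| = 30. Thus K = 30/8 = 15/4. For comparison, the minimum possible |A + A| over all 8-element sets is 2·8 − 1 = 15 (so min K = 15/8), attained only by arithmetic progressions.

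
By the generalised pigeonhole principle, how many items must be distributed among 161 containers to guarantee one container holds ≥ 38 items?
n = (38 − 1)·161 + 1 = 5958

By the generalised pigeonhole principle, to guarantee some box contains ≥ r objects we need more than (r − 1) · k objects total. Threshold: n = (r − 1) · k + 1. With r = 38 and k = 161: n = 37 · 161 + 1 = 5957 + 1 = 5958. For n = 5957 = 37 · 161, we can put exactly 37 objects in every box, avoiding 38 in any single one — so 5958 is tight.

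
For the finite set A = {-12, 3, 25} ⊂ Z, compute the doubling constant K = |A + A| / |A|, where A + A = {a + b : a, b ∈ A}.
K = |A + A| / |A| = 6/3 = 2

Enumerate A + A = {a + b : a, b ∈ A}. With |A| = 3, there are |A|^2 = 9 ordered sum pairs; collecting distinct values, A + A = {-24, -9, 6, 13, 28, 50}, so |A + A| = 6. Thus K = 6/3 = 2. For comparison, the minimum possible |A + A| over all 3-element sets is 2·3 − 1 = 5 (so min K = 5/3), attained only by arithmetic progressions.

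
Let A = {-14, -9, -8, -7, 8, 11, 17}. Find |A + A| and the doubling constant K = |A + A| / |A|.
K = |A + A| / |A| = 26/7

Enumerate A + A = {a + b : a, b ∈ A}. With |A| = 7, there are |A|^2 = 49 ordered sum pairs; collecting distinct values, A + A = {-28, -23, -22, -21, -18, -17, -16, -15, -14, -6, -3, -1, 0, 1, 2, 3, 4, 8, 9, 10, 16, 19, 22, 25, 28, 34}, so |A + A| = 26. Thus K = 26/7. For comparison, the minimum possible |A + A| over all 7-element sets is 2·7 − 1 = 13 (so min K = 13/7), attained only by arithmetic progressions.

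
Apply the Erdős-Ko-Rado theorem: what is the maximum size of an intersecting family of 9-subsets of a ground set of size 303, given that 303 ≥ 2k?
max |F| = C(302, 8) = 1562902185905775

Erdős-Ko-Rado (1961): when n ≥ 2k, max |F| = C(n−1, k−1). The bound is attained by the star {A : i ∈ A} for any fixed i ∈ [n]. Here C(303−1, 9−1) = C(302, 8) = 1562902185905775.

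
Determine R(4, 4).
R(4, 4) = 18

Lower bound: an explicit 2-colouring of K_{17} (typically a Paley-type or other structured construction) avoids a red K_4 and a blue K_4, showing R(4, 4) > 17.
Upper bound: the Erdős–Szekeres recurrence R(r, t') ≤ R(r−1, t') + R(r, t'−1) yields R(4, 4) ≤ 18.
Hence R(4, 4) = 18.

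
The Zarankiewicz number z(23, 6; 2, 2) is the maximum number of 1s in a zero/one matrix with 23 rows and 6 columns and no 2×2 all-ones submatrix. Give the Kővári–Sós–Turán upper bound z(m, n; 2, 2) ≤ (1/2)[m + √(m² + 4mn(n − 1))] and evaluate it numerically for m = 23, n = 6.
z(23, 6; 2, 2) ≤ (1/2)[23 + √(23² + 4·23·6·5)] = (1/2)[23 + √3289] = 40.1749

Kővári–Sós–Turán: let r_1, ..., r_23 be the row sums and z = Σ r_i the total number of 1s. Each pair of columns can share at most one row with both entries 1 (else a 2×2 all-ones block appears), so Σ_i C(r_i, 2) ≤ C(6, 2) = 15. By convexity Σ_i C(r_i, 2) ≥ 23·C(z/23, 2) = z(z − 23)/(2·23), giving z² − 23z − 23·6·5 ≤ 0 and hence z ≤ (1/2)[23 + √(529 + 4·690)] = (1/2)[23 + √3289] ≈ (1/2)(23 + 57.3498) = 40.1749.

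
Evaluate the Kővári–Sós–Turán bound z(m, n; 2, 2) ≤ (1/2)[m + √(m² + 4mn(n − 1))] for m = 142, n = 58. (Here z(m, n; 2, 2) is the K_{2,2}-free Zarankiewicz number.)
z(142, 58; 2, 2) ≤ (1/2)[142 + √(142² + 4·142·58·57)] = (1/2)[142 + √1897972] = 759.8345

Kővári–Sós–Turán: let r_1, ..., r_142 be the row sums and z = Σ r_i the total number of 1s. Each pair of columns can share at most one row with both entries 1 (else a 2×2 all-ones block appears), so Σ_i C(r_i, 2) ≤ C(58, 2) = 1653. By convexity Σ_i C(r_i, 2) ≥ 142·C(z/142, 2) = z(z − 142)/(2·142), giving z² − 142z − 142·58·57 ≤ 0 and hence z ≤ (1/2)[142 + √(20164 + 4·469452)] = (1/2)[142 + √1897972] ≈ (1/2)(142 + 1377.669) = 759.8345.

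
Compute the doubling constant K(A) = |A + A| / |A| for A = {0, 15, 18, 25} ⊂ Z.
K = |A + A| / |A| = 10/4 = 5/2

Enumerate A + A = {a + b : a, b ∈ A}. With |A| = 4, there are |A|^2 = 16 ordered sum pairs; collecting distinct values, A + A = {0, 15, 18, 25, 30, 33, 36, 40, 43, 50}, so |A + A| = 10. Thus K = 10/4 = 5/2. For comparison, the minimum possible |A + A| over all 4-element sets is 2·4 − 1 = 7 (so min K = 7/4), attained only by arithmetic progressions.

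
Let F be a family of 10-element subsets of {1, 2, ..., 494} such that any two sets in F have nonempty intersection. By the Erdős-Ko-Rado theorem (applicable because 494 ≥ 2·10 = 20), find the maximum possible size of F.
max |F| = C(493, 9) = 4405165319758257495

The Erdős-Ko-Rado theorem states: for n ≥ 2k, an intersecting family of k-subsets of an n-element set has size at most C(n − 1, k − 1), with equality for 'star' families {A ⊆ [n] : |A| = k, i ∈ A} (fix an element i). For n = 494, k = 10: C(493, 9) = 4405165319758257495.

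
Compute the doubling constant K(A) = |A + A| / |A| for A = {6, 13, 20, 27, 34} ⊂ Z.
K = |A + A| / |A| = 9/5

Enumerate A + A = {a + b : a, b ∈ A}. With |A| = 5, there are |A|^2 = 25 ordered sum pairs; collecting distinct values, A + A = {12, 19, 26, 33, 40, 47, 54, 61, 68}, so |A + A| = 9. Thus K = 9/5. Here |A + A| = 2|A| − 1 = 9, the minimum possible — so K = 9/5 is minimal, which holds iff A is an arithmetic progression.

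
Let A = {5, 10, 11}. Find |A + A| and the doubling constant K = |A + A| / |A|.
K = |A + A| / |A| = 6/3 = 2

Enumerate A + A = {a + b : a, b ∈ A}. With |A| = 3, there are |A|^2 = 9 ordered sum pairs; collecting distinct values, A + A = {10, 15, 16, 20, 21, 22}, so |A + A| = 6. Thus K = 6/3 = 2. For comparison, the minimum possible |A + A| over all 3-element sets is 2·3 − 1 = 5 (so min K = 5/3), attained only by arithmetic progressions.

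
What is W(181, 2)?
W(181, 2) = 181 + 1 = 182

A 2-term AP is any pair of integers, so a monochromatic 2-AP exists iff some colour is used at least twice. With 181 colours, the colouring i ↦ i on {1, ..., 181} uses each colour once, avoiding any monochromatic pair, so W(181, 2) > 181. For {1, ..., 182}, pigeonhole forces two integers of the same colour, which form a monochromatic 2-AP. Hence W(181, 2) = 182.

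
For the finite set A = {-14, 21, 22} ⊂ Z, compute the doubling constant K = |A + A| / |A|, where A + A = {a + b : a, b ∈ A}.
K = |A + A| / |A| = 6/3 = 2

Enumerate A + A = {a + b : a, b ∈ A}. With |A| = 3, there are |A|^2 = 9 ordered sum pairs; collecting distinct values, A + A = {-28, 7, 8, 42, 43, 44}, so |A + A| = 6. Thus K = 6/3 = 2. For comparison, the minimum possible |A + A| over all 3-element sets is 2·3 − 1 = 5 (so min K = 5/3), attained only by arithmetic progressions.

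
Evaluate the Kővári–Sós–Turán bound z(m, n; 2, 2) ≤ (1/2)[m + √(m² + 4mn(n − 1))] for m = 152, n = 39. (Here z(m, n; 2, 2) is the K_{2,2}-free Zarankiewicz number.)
z(152, 39; 2, 2) ≤ (1/2)[152 + √(152² + 4·152·39·38)] = (1/2)[152 + √924160] = 556.6662

Kővári–Sós–Turán: let r_1, ..., r_152 be the row sums and z = Σ r_i the total number of 1s. Each pair of columns can share at most one row with both entries 1 (else a 2×2 all-ones block appears), so Σ_i C(r_i, 2) ≤ C(39, 2) = 741. By convexity Σ_i C(r_i, 2) ≥ 152·C(z/152, 2) = z(z − 152)/(2·152), giving z² − 152z − 152·39·38 ≤ 0 and hence z ≤ (1/2)[152 + √(23104 + 4·225264)] = (1/2)[152 + √924160] ≈ (1/2)(152 + 961.3324) = 556.6662.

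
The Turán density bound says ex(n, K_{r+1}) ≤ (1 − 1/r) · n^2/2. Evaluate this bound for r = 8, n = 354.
Turán density bound = (7/8) · 354^2/2 = 219303/4 ≈ 54825.75

Turán's theorem: ex(n, K_{r+1}) is achieved by the complete r-partite Turán graph T(n, r) with parts as balanced as possible, and is at most (1 − 1/r) · n^2/2. For r = 8, n = 354: the density bound is (7/8) · 125316/2 = 219303/4 ≈ 54825.75. The integer-valued extremum is e(T(354, 8)) = 54825, which is strictly less than the density bound 219303/4 since 8 ∤ 354 (the parts of T(354, 8) cannot all be equal).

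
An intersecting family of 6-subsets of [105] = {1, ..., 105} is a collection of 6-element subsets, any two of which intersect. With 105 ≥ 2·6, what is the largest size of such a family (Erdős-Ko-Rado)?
max |F| = C(104, 5) = 91962520

The Erdős-Ko-Rado theorem states: for n ≥ 2k, an intersecting family of k-subsets of an n-element set has size at most C(n − 1, k − 1), with equality for 'star' families {A ⊆ [n] : |A| = k, i ∈ A} (fix an element i). For n = 105, k = 6: C(104, 5) = 91962520.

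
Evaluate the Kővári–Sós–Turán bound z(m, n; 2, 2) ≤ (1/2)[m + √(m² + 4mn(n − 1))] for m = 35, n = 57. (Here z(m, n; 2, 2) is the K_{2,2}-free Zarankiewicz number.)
z(35, 57; 2, 2) ≤ (1/2)[35 + √(35² + 4·35·57·56)] = (1/2)[35 + √448105] = 352.2032

Kővári–Sós–Turán: let r_1, ..., r_35 be the row sums and z = Σ r_i the total number of 1s. Each pair of columns can share at most one row with both entries 1 (else a 2×2 all-ones block appears), so Σ_i C(r_i, 2) ≤ C(57, 2) = 1596. By convexity Σ_i C(r_i, 2) ≥ 35·C(z/35, 2) = z(z − 35)/(2·35), giving z² − 35z − 35·57·56 ≤ 0 and hence z ≤ (1/2)[35 + √(1225 + 4·111720)] = (1/2)[35 + √448105] ≈ (1/2)(35 + 669.4065) = 352.2032.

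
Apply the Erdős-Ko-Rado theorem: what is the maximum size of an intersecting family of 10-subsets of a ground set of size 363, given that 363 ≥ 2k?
max |F| = C(362, 9) = 266123082185839570

Erdős-Ko-Rado (1961): when n ≥ 2k, max |F| = C(n−1, k−1). The bound is attained by the star {A : i ∈ A} for any fixed i ∈ [n]. Here C(363−1, 10−1) = C(362, 9) = 266123082185839570.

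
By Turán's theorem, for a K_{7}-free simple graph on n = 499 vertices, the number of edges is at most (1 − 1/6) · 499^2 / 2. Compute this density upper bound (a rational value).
Turán density bound = (5/6) · 499^2/2 = 1245005/12 ≈ 103750.4167

Turán's theorem: ex(n, K_{r+1}) is achieved by the complete r-partite Turán graph T(n, r) with parts as balanced as possible, and is at most (1 − 1/r) · n^2/2. For r = 6, n = 499: the density bound is (5/6) · 249001/2 = 1245005/12 ≈ 103750.4167. The integer-valued extremum is e(T(499, 6)) = 103750, which is strictly less than the density bound 1245005/12 since 6 ∤ 499 (the parts of T(499, 6) cannot all be equal).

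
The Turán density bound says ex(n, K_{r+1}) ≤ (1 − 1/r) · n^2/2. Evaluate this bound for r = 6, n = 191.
Turán density bound = (5/6) · 191^2/2 = 182405/12 ≈ 15200.4167

Turán's theorem: ex(n, K_{r+1}) is achieved by the complete r-partite Turán graph T(n, r) with parts as balanced as possible, and is at most (1 − 1/r) · n^2/2. For r = 6, n = 191: the density bound is (5/6) · 36481/2 = 182405/12 ≈ 15200.4167. The integer-valued extremum is e(T(191, 6)) = 15200, which is strictly less than the density bound 182405/12 since 6 ∤ 191 (the parts of T(191, 6) cannot all be equal).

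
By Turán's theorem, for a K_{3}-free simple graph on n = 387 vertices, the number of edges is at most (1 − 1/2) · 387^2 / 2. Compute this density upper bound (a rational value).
Turán density bound = (1/2) · 387^2/2 = 149769/4 ≈ 37442.25

Turán's theorem: ex(n, K_{r+1}) is achieved by the complete r-partite Turán graph T(n, r) with parts as balanced as possible, and is at most (1 − 1/r) · n^2/2. For r = 2, n = 387: the density bound is (1/2) · 149769/2 = 149769/4 ≈ 37442.25. The integer-valued extremum is e(T(387, 2)) = 37442, which is strictly less than the density bound 149769/4 since 2 ∤ 387 (the parts of T(387, 2) cannot all be equal).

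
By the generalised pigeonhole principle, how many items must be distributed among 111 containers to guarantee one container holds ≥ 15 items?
n = (15 − 1)·111 + 1 = 1555

By the generalised pigeonhole principle, to guarantee some box contains ≥ r objects we need more than (r − 1) · k objects total. Threshold: n = (r − 1) · k + 1. With r = 15 and k = 111: n = 14 · 111 + 1 = 1554 + 1 = 1555. For n = 1554 = 14 · 111, we can put exactly 14 objects in every box, avoiding 15 in any single one — so 1555 is tight.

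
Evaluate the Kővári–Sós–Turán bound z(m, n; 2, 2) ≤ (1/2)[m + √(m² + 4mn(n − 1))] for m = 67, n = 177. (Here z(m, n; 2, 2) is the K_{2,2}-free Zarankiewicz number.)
z(67, 177; 2, 2) ≤ (1/2)[67 + √(67² + 4·67·177·176)] = (1/2)[67 + √8353225] = 1478.5973

Kővári–Sós–Turán: let r_1, ..., r_67 be the row sums and z = Σ r_i the total number of 1s. Each pair of columns can share at most one row with both entries 1 (else a 2×2 all-ones block appears), so Σ_i C(r_i, 2) ≤ C(177, 2) = 15576. By convexity Σ_i C(r_i, 2) ≥ 67·C(z/67, 2) = z(z − 67)/(2·67), giving z² − 67z − 67·177·176 ≤ 0 and hence z ≤ (1/2)[67 + √(4489 + 4·2087184)] = (1/2)[67 + √8353225] ≈ (1/2)(67 + 2890.1946) = 1478.5973.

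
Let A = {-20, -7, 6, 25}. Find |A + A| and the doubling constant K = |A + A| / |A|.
K = |A + A| / |A| = 9/4

Enumerate A + A = {a + b : a, b ∈ A}. With |A| = 4, there are |A|^2 = 16 ordered sum pairs; collecting distinct values, A + A = {-40, -27, -14, -1, 5, 12, 18, 31, 50}, so |A + A| = 9. Thus K = 9/4. For comparison, the minimum possible |A + A| over all 4-element sets is 2·4 − 1 = 7 (so min K = 7/4), attained only by arithmetic progressions.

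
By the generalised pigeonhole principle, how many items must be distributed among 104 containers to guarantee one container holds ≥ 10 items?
n = (10 − 1)·104 + 1 = 937

By the generalised pigeonhole principle, to guarantee some box contains ≥ r objects we need more than (r − 1) · k objects total. Threshold: n = (r − 1) · k + 1. With r = 10 and k = 104: n = 9 · 104 + 1 = 936 + 1 = 937. For n = 936 = 9 · 104, we can put exactly 9 objects in every box, avoiding 10 in any single one — so 937 is tight.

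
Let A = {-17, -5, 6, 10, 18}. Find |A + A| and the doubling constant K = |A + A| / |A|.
K = |A + A| / |A| = 14/5

Enumerate A + A = {a + b : a, b ∈ A}. With |A| = 5, there are |A|^2 = 25 ordered sum pairs; collecting distinct values, A + A = {-34, -22, -11, -10, -7, 1, 5, 12, 13, 16, 20, 24, 28, 36}, so |A + A| = 14. Thus K = 14/5. For comparison, the minimum possible |A + A| over all 5-element sets is 2·5 − 1 = 9 (so min K = 9/5), attained only by arithmetic progressions.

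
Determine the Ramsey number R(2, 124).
R(2, 124) = 124

R(2, k) = k for all k ≥ 2: in a 2-colouring of K_k, either some edge is red (a red K_2) or all edges are blue (a blue K_k). And K_{123} coloured all-blue has no blue K_124, so R(2, 124) > 123. Hence R(2, 124) = 124.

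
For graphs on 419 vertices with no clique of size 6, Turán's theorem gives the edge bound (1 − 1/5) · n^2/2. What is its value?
Turán density bound = (4/5) · 419^2/2 = 351122/5 ≈ 70224.4

Turán's theorem: ex(n, K_{r+1}) is achieved by the complete r-partite Turán graph T(n, r) with parts as balanced as possible, and is at most (1 − 1/r) · n^2/2. For r = 5, n = 419: the density bound is (4/5) · 175561/2 = 351122/5 ≈ 70224.4. The integer-valued extremum is e(T(419, 5)) = 70224, which is strictly less than the density bound 351122/5 since 5 ∤ 419 (the parts of T(419, 5) cannot all be equal).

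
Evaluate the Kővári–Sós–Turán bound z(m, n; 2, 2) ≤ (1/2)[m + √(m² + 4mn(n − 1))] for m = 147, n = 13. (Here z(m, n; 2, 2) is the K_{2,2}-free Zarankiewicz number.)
z(147, 13; 2, 2) ≤ (1/2)[147 + √(147² + 4·147·13·12)] = (1/2)[147 + √113337] = 241.8278

Kővári–Sós–Turán: let r_1, ..., r_147 be the row sums and z = Σ r_i the total number of 1s. Each pair of columns can share at most one row with both entries 1 (else a 2×2 all-ones block appears), so Σ_i C(r_i, 2) ≤ C(13, 2) = 78. By convexity Σ_i C(r_i, 2) ≥ 147·C(z/147, 2) = z(z − 147)/(2·147), giving z² − 147z − 147·13·12 ≤ 0 and hence z ≤ (1/2)[147 + √(21609 + 4·22932)] = (1/2)[147 + √113337] ≈ (1/2)(147 + 336.6556) = 241.8278.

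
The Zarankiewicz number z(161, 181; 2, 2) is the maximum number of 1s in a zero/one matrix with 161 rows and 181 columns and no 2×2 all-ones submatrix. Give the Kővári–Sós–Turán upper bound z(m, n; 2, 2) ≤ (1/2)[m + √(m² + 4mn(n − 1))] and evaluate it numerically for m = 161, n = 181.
z(161, 181; 2, 2) ≤ (1/2)[161 + √(161² + 4·161·181·180)] = (1/2)[161 + √21007441] = 2372.1938

Kővári–Sós–Turán: let r_1, ..., r_161 be the row sums and z = Σ r_i the total number of 1s. Each pair of columns can share at most one row with both entries 1 (else a 2×2 all-ones block appears), so Σ_i C(r_i, 2) ≤ C(181, 2) = 16290. By convexity Σ_i C(r_i, 2) ≥ 161·C(z/161, 2) = z(z − 161)/(2·161), giving z² − 161z − 161·181·180 ≤ 0 and hence z ≤ (1/2)[161 + √(25921 + 4·5245380)] = (1/2)[161 + √21007441] ≈ (1/2)(161 + 4583.3875) = 2372.1938.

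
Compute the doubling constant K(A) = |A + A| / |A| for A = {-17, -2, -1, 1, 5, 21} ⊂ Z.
K = |A + A| / |A| = 20/6 = 10/3

Enumerate A + A = {a + b : a, b ∈ A}. With |A| = 6, there are |A|^2 = 36 ordered sum pairs; collecting distinct values, A + A = {-34, -19, -18, -16, -12, -4, -3, -2, -1, 0, 2, 3, 4, 6, 10, 19, 20, 22, 26, 42}, so |A + A| = 20. Thus K = 20/6 = 10/3. For comparison, the minimum possible |A + A| over all 6-element sets is 2·6 − 1 = 11 (so min K = 11/6), attained only by arithmetic progressions.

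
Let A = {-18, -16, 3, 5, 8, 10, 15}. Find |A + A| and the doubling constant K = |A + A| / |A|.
K = |A + A| / |A| = 23/7

Enumerate A + A = {a + b : a, b ∈ A}. With |A| = 7, there are |A|^2 = 49 ordered sum pairs; collecting distinct values, A + A = {-36, -34, -32, -15, -13, -11, -10, -8, -6, -3, -1, 6, 8, 10, 11, 13, 15, 16, 18, 20, 23, 25, 30}, so |A + A| = 23. Thus K = 23/7. For comparison, the minimum possible |A + A| over all 7-element sets is 2·7 − 1 = 13 (so min K = 13/7), attained only by arithmetic progressions.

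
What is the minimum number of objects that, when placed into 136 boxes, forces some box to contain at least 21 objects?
n = (21 − 1)·136 + 1 = 2721

By the generalised pigeonhole principle, to guarantee some box contains ≥ r objects we need more than (r − 1) · k objects total. Threshold: n = (r − 1) · k + 1. With r = 21 and k = 136: n = 20 · 136 + 1 = 2720 + 1 = 2721. For n = 2720 = 20 · 136, we can put exactly 20 objects in every box, avoiding 21 in any single one — so 2721 is tight.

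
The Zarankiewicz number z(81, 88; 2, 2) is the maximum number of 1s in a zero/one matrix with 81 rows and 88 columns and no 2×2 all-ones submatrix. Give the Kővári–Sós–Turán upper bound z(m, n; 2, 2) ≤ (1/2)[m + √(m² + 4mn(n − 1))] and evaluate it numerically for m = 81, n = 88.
z(81, 88; 2, 2) ≤ (1/2)[81 + √(81² + 4·81·88·87)] = (1/2)[81 + √2487105] = 829.0279

Kővári–Sós–Turán: let r_1, ..., r_81 be the row sums and z = Σ r_i the total number of 1s. Each pair of columns can share at most one row with both entries 1 (else a 2×2 all-ones block appears), so Σ_i C(r_i, 2) ≤ C(88, 2) = 3828. By convexity Σ_i C(r_i, 2) ≥ 81·C(z/81, 2) = z(z − 81)/(2·81), giving z² − 81z − 81·88·87 ≤ 0 and hence z ≤ (1/2)[81 + √(6561 + 4·620136)] = (1/2)[81 + √2487105] ≈ (1/2)(81 + 1577.0558) = 829.0279.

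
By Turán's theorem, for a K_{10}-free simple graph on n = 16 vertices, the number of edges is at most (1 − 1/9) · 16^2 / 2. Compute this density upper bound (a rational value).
Turán density bound = (8/9) · 16^2/2 = 1024/9 ≈ 113.7778

Turán's theorem: ex(n, K_{r+1}) is achieved by the complete r-partite Turán graph T(n, r) with parts as balanced as possible, and is at most (1 − 1/r) · n^2/2. For r = 9, n = 16: the density bound is (8/9) · 256/2 = 1024/9 ≈ 113.7778. The integer-valued extremum is e(T(16, 9)) = 113, which is strictly less than the density bound 1024/9 since 9 ∤ 16 (the parts of T(16, 9) cannot all be equal).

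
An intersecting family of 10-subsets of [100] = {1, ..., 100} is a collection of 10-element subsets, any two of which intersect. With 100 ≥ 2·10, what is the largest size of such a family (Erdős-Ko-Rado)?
max |F| = C(99, 9) = 1731030945644

The Erdős-Ko-Rado theorem states: for n ≥ 2k, an intersecting family of k-subsets of an n-element set has size at most C(n − 1, k − 1), with equality for 'star' families {A ⊆ [n] : |A| = k, i ∈ A} (fix an element i). For n = 100, k = 10: C(99, 9) = 1731030945644.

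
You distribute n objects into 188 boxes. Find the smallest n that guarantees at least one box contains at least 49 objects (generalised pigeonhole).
n = (49 − 1)·188 + 1 = 9025

By the generalised pigeonhole principle, to guarantee some box contains ≥ r objects we need more than (r − 1) · k objects total. Threshold: n = (r − 1) · k + 1. With r = 49 and k = 188: n = 48 · 188 + 1 = 9024 + 1 = 9025. For n = 9024 = 48 · 188, we can put exactly 48 objects in every box, avoiding 49 in any single one — so 9025 is tight.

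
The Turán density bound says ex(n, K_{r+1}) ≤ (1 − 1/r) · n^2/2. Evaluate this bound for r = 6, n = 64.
Turán density bound = (5/6) · 64^2/2 = 5120/3 ≈ 1706.6667

Turán's theorem: ex(n, K_{r+1}) is achieved by the complete r-partite Turán graph T(n, r) with parts as balanced as possible, and is at most (1 − 1/r) · n^2/2. For r = 6, n = 64: the density bound is (5/6) · 4096/2 = 5120/3 ≈ 1706.6667. The integer-valued extremum is e(T(64, 6)) = 1706, which is strictly less than the density bound 5120/3 since 6 ∤ 64 (the parts of T(64, 6) cannot all be equal).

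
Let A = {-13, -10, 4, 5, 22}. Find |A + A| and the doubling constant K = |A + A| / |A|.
K = |A + A| / |A| = 14/5

Enumerate A + A = {a + b : a, b ∈ A}. With |A| = 5, there are |A|^2 = 25 ordered sum pairs; collecting distinct values, A + A = {-26, -23, -20, -9, -8, -6, -5, 8, 9, 10, 12, 26, 27, 44}, so |A + A| = 14. Thus K = 14/5. For comparison, the minimum possible |A + A| over all 5-element sets is 2·5 − 1 = 9 (so min K = 9/5), attained only by arithmetic progressions.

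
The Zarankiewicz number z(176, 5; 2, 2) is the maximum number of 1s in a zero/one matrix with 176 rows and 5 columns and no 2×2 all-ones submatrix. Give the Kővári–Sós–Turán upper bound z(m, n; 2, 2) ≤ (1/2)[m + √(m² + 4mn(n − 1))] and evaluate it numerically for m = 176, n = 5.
z(176, 5; 2, 2) ≤ (1/2)[176 + √(176² + 4·176·5·4)] = (1/2)[176 + √45056] = 194.132

Kővári–Sós–Turán: let r_1, ..., r_176 be the row sums and z = Σ r_i the total number of 1s. Each pair of columns can share at most one row with both entries 1 (else a 2×2 all-ones block appears), so Σ_i C(r_i, 2) ≤ C(5, 2) = 10. By convexity Σ_i C(r_i, 2) ≥ 176·C(z/176, 2) = z(z − 176)/(2·176), giving z² − 176z − 176·5·4 ≤ 0 and hence z ≤ (1/2)[176 + √(30976 + 4·3520)] = (1/2)[176 + √45056] ≈ (1/2)(176 + 212.264) = 194.132.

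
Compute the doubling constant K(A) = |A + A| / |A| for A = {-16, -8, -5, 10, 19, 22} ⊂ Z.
K = |A + A| / |A| = 20/6 = 10/3

Enumerate A + A = {a + b : a, b ∈ A}. With |A| = 6, there are |A|^2 = 36 ordered sum pairs; collecting distinct values, A + A = {-32, -24, -21, -16, -13, -10, -6, 2, 3, 5, 6, 11, 14, 17, 20, 29, 32, 38, 41, 44}, so |A + A| = 20. Thus K = 20/6 = 10/3. For comparison, the minimum possible |A + A| over all 6-element sets is 2·6 − 1 = 11 (so min K = 11/6), attained only by arithmetic progressions.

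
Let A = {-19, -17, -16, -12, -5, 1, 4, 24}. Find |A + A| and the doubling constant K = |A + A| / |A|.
K = |A + A| / |A| = 32/8 = 4

Enumerate A + A = {a + b : a, b ∈ A}. With |A| = 8, there are |A|^2 = 64 ordered sum pairs; collecting distinct values, A + A = {-38, -36, -35, -34, -33, -32, -31, -29, -28, -24, -22, -21, -18, -17, -16, -15, -13, -12, -11, -10, -8, -4, -1, 2, 5, 7, 8, 12, 19, 25, 28, 48}, so |A + A| = 32. Thus K = 32/8 = 4. For comparison, the minimum possible |A + A| over all 8-element sets is 2·8 − 1 = 15 (so min K = 15/8), attained only by arithmetic progressions.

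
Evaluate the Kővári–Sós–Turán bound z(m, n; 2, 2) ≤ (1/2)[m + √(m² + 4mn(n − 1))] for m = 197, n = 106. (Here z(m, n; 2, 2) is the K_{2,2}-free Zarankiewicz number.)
z(197, 106; 2, 2) ≤ (1/2)[197 + √(197² + 4·197·106·105)] = (1/2)[197 + √8809249] = 1582.519

Kővári–Sós–Turán: let r_1, ..., r_197 be the row sums and z = Σ r_i the total number of 1s. Each pair of columns can share at most one row with both entries 1 (else a 2×2 all-ones block appears), so Σ_i C(r_i, 2) ≤ C(106, 2) = 5565. By convexity Σ_i C(r_i, 2) ≥ 197·C(z/197, 2) = z(z − 197)/(2·197), giving z² − 197z − 197·106·105 ≤ 0 and hence z ≤ (1/2)[197 + √(38809 + 4·2192610)] = (1/2)[197 + √8809249] ≈ (1/2)(197 + 2968.0379) = 1582.519.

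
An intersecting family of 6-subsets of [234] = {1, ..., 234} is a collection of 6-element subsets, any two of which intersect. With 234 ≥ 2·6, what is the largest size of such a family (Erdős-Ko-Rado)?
max |F| = C(233, 5) = 5480724326

Erdős-Ko-Rado (1961): when n ≥ 2k, max |F| = C(n−1, k−1). The bound is attained by the star {A : i ∈ A} for any fixed i ∈ [n]. Here C(234−1, 6−1) = C(233, 5) = 5480724326.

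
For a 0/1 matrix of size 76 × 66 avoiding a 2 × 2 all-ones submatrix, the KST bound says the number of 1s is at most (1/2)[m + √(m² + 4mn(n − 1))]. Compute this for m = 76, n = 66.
z(76, 66; 2, 2) ≤ (1/2)[76 + √(76² + 4·76·66·65)] = (1/2)[76 + √1309936] = 610.2622

Kővári–Sós–Turán: let r_1, ..., r_76 be the row sums and z = Σ r_i the total number of 1s. Each pair of columns can share at most one row with both entries 1 (else a 2×2 all-ones block appears), so Σ_i C(r_i, 2) ≤ C(66, 2) = 2145. By convexity Σ_i C(r_i, 2) ≥ 76·C(z/76, 2) = z(z − 76)/(2·76), giving z² − 76z − 76·66·65 ≤ 0 and hence z ≤ (1/2)[76 + √(5776 + 4·326040)] = (1/2)[76 + √1309936] ≈ (1/2)(76 + 1144.5244) = 610.2622.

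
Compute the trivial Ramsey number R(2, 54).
R(2, 54) = 54

R(2, k) = k for all k ≥ 2: in a 2-colouring of K_k, either some edge is red (a red K_2) or all edges are blue (a blue K_k). And K_{53} coloured all-blue has no blue K_54, so R(2, 54) > 53. Hence R(2, 54) = 54.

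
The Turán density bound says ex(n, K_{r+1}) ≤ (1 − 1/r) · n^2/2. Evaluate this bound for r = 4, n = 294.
Turán density bound = (3/4) · 294^2/2 = 64827/2 ≈ 32413.5

Turán's theorem: ex(n, K_{r+1}) is achieved by the complete r-partite Turán graph T(n, r) with parts as balanced as possible, and is at most (1 − 1/r) · n^2/2. For r = 4, n = 294: the density bound is (3/4) · 86436/2 = 64827/2 ≈ 32413.5. The integer-valued extremum is e(T(294, 4)) = 32413, which is strictly less than the density bound 64827/2 since 4 ∤ 294 (the parts of T(294, 4) cannot all be equal).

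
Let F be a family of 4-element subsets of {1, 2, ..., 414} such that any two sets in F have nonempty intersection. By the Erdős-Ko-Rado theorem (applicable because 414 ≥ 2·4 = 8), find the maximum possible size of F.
max |F| = C(413, 3) = 11655686

Erdős-Ko-Rado (1961): when n ≥ 2k, max |F| = C(n−1, k−1). The bound is attained by the star {A : i ∈ A} for any fixed i ∈ [n]. Here C(414−1, 4−1) = C(413, 3) = 11655686.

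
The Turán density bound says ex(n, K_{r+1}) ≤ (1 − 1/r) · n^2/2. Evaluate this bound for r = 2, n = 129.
Turán density bound = (1/2) · 129^2/2 = 16641/4 ≈ 4160.25

Turán's theorem: ex(n, K_{r+1}) is achieved by the complete r-partite Turán graph T(n, r) with parts as balanced as possible, and is at most (1 − 1/r) · n^2/2. For r = 2, n = 129: the density bound is (1/2) · 16641/2 = 16641/4 ≈ 4160.25. The integer-valued extremum is e(T(129, 2)) = 4160, which is strictly less than the density bound 16641/4 since 2 ∤ 129 (the parts of T(129, 2) cannot all be equal).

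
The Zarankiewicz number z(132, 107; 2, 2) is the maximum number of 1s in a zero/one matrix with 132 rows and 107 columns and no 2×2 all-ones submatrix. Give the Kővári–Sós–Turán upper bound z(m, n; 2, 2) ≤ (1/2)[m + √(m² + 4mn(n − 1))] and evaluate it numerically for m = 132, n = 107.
z(132, 107; 2, 2) ≤ (1/2)[132 + √(132² + 4·132·107·106)] = (1/2)[132 + √6006000] = 1291.3571

Kővári–Sós–Turán: let r_1, ..., r_132 be the row sums and z = Σ r_i the total number of 1s. Each pair of columns can share at most one row with both entries 1 (else a 2×2 all-ones block appears), so Σ_i C(r_i, 2) ≤ C(107, 2) = 5671. By convexity Σ_i C(r_i, 2) ≥ 132·C(z/132, 2) = z(z − 132)/(2·132), giving z² − 132z − 132·107·106 ≤ 0 and hence z ≤ (1/2)[132 + √(17424 + 4·1497144)] = (1/2)[132 + √6006000] ≈ (1/2)(132 + 2450.7142) = 1291.3571.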